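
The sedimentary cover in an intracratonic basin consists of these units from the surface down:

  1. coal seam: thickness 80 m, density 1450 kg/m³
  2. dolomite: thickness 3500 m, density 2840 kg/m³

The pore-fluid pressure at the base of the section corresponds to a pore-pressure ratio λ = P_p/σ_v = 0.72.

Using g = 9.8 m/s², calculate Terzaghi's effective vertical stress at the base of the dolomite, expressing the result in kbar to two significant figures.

Overburden (lithostatic) stress σ_v:
coal seam: 1450 kg/m³ × 9.8 m/s² × 80 m = 1.137×10^6 Pa = 1.137 MPa
dolomite: 2840 kg/m³ × 9.8 m/s² × 3500 m = 9.741×10^7 Pa = 97.41 MPa
Total = 1.137 + 97.41 = 98.549 MPa
Pore pressure P_p = λ·σ_v = 0.72 × 98.55 MPa = 70.96 MPa
Effective stress σ' = σ_v − P_p = 98.55 − 70.96 = 27.594 MPa = 0.27594 kbar

0.28 kbar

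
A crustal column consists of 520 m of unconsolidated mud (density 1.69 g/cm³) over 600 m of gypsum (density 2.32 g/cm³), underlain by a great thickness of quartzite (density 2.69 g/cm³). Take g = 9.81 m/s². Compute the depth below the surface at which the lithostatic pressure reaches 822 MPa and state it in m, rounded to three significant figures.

31400 m

Pressure at base of upper layers: 1690×9.81×520 + 2320×9.81×600 = 2.228×10^7 Pa = 22.28 MPa
Remaining pressure to be supplied by quartzite: 8.220×10^8 − 2.228×10^7 = 7.997×10^8 Pa
Additional depth in quartzite = 7.997×10^8 Pa / (2690 kg/m³ × 9.81 m/s²) = 30305 m
Total depth = 1120 m + 30305 m = 31425 m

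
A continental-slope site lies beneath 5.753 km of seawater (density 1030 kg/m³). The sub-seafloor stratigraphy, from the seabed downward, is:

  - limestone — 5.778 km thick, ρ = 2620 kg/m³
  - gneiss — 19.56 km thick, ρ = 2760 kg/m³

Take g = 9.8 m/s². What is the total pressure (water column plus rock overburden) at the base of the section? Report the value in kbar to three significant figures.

7.35 kbar

seawater: 1030 kg/m³ × 9.8 m/s² × 5753 m = 5.807×10^7 Pa = 0.5807 kbar
limestone: 2620 kg/m³ × 9.8 m/s² × 5778 m = 1.484×10^8 Pa = 1.484 kbar
gneiss: 2760 kg/m³ × 9.8 m/s² × 19560 m = 5.291×10^8 Pa = 5.291 kbar
Total = 0.5807 + 1.484 + 5.291 = 7.3549 kbar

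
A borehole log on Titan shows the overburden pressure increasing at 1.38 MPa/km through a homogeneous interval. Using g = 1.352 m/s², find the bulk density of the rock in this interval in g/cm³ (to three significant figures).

ρ = (dP/dz)/g = 1.38 MPa/km / 1.352 m/s² = 1380.0 Pa/m / 1.352 m/s² = 1020.7 kg/m³
= 1.021 g/cm³

1.02 g/cm³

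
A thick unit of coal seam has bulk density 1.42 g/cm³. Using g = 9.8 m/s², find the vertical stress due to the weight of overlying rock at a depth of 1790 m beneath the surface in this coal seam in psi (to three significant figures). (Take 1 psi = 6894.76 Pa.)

coal seam: 1420 kg/m³ × 9.8 m/s² × 1790 m = 2.491×10^7 Pa = 3613 psi

3610 psi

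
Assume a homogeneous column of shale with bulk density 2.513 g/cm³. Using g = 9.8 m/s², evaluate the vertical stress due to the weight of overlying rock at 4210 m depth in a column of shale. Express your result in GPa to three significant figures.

shale: 2513 kg/m³ × 9.8 m/s² × 4210 m = 1.037×10^8 Pa = 0.1037 GPa

0.104 GPa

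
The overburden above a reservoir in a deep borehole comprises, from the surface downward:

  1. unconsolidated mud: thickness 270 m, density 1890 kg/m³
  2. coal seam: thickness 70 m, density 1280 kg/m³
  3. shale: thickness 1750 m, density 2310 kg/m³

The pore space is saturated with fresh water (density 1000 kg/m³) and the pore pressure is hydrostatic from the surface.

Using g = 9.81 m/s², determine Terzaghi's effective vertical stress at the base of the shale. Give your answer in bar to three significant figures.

250 bar

Overburden (lithostatic) stress σ_v:
unconsolidated mud: 1890 kg/m³ × 9.81 m/s² × 270 m = 5.006×10^6 Pa = 5.006 MPa
coal seam: 1280 kg/m³ × 9.81 m/s² × 70 m = 8.790×10^5 Pa = 0.8790 MPa
shale: 2310 kg/m³ × 9.81 m/s² × 1750 m = 3.966×10^7 Pa = 39.66 MPa
Total = 5.006 + 0.8790 + 39.66 = 45.542 MPa
Pore pressure P_p = 1000 kg/m³ × 9.81 m/s² × 2090 m = 2.050×10^7 Pa = 20.50 MPa
Effective stress σ' = σ_v − P_p = 45.54 − 20.50 = 25.039 MPa = 250.39 bar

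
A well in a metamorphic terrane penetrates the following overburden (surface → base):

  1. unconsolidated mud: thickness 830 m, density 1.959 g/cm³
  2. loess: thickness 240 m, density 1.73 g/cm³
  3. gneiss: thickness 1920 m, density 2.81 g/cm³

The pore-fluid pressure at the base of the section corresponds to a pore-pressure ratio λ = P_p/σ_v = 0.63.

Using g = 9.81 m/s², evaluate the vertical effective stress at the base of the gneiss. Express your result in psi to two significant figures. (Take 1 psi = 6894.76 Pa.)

Overburden (lithostatic) stress σ_v:
unconsolidated mud: 1959 kg/m³ × 9.81 m/s² × 830 m = 1.595×10^7 Pa = 15.95 MPa
loess: 1730 kg/m³ × 9.81 m/s² × 240 m = 4.073×10^6 Pa = 4.073 MPa
gneiss: 2810 kg/m³ × 9.81 m/s² × 1920 m = 5.293×10^7 Pa = 52.93 MPa
Total = 15.95 + 4.073 + 52.93 = 72.951 MPa
Pore pressure P_p = λ·σ_v = 0.63 × 72.95 MPa = 45.96 MPa
Effective stress σ' = σ_v − P_p = 72.95 − 45.96 = 26.992 MPa = 3914.8 psi

3900 psi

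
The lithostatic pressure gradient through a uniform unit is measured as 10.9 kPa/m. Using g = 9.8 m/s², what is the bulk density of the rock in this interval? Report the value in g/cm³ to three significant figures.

ρ = (dP/dz)/g = 10.9 kPa/m / 9.8 m/s² = 10900 Pa/m / 9.8 m/s² = 1112.2 kg/m³
= 1.112 g/cm³

1.11 g/cm³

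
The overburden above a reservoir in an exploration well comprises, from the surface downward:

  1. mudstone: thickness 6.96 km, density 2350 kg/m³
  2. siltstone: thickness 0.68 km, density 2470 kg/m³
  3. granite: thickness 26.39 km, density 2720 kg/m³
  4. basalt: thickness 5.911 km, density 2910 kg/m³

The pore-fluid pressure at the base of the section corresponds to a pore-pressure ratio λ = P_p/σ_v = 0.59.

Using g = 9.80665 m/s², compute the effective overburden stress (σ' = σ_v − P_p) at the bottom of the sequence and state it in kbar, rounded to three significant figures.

4.30 kbar

Overburden (lithostatic) stress σ_v:
mudstone: 2350 kg/m³ × 9.80665 m/s² × 6960 m = 1.604×10^8 Pa = 160.4 MPa
siltstone: 2470 kg/m³ × 9.80665 m/s² × 680 m = 1.647×10^7 Pa = 16.47 MPa
granite: 2720 kg/m³ × 9.80665 m/s² × 26390 m = 7.039×10^8 Pa = 703.9 MPa
basalt: 2910 kg/m³ × 9.80665 m/s² × 5911 m = 1.687×10^8 Pa = 168.7 MPa
Total = 160.4 + 16.47 + 703.9 + 168.7 = 1049.5 MPa
Pore pressure P_p = λ·σ_v = 0.59 × 1049 MPa = 619.2 MPa
Effective stress σ' = σ_v − P_p = 1049 − 619.2 = 430.29 MPa = 4.3029 kbar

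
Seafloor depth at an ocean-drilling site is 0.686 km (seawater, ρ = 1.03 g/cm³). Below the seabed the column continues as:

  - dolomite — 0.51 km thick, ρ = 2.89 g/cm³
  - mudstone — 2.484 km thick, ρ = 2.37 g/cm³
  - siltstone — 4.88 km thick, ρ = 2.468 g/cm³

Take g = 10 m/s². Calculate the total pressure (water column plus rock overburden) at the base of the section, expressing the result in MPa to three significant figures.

seawater: 1030 kg/m³ × 10 m/s² × 686 m = 7.066×10^6 Pa = 7.066 MPa
dolomite: 2890 kg/m³ × 10 m/s² × 510 m = 1.474×10^7 Pa = 14.74 MPa
mudstone: 2370 kg/m³ × 10 m/s² × 2484 m = 5.887×10^7 Pa = 58.87 MPa
siltstone: 2468 kg/m³ × 10 m/s² × 4880 m = 1.204×10^8 Pa = 120.4 MPa
Total = 7.066 + 14.74 + 58.87 + 120.4 = 201.11 MPa

201 MPa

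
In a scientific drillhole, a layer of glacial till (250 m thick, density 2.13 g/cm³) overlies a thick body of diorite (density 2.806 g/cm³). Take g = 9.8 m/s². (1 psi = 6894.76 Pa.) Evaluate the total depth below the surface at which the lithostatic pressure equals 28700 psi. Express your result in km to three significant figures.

7.26 km

Pressure at base of upper layers: 2130×9.8×250 = 5.218×10^6 Pa = 756.9 psi
Remaining pressure to be supplied by diorite: 1.979×10^8 − 5.218×10^6 = 1.927×10^8 Pa
Additional depth in diorite = 1.927×10^8 Pa / (2806 kg/m³ × 9.8 m/s²) = 7006.2 m
Total depth = 250 m + 7006.2 m = 7256.2 m
= 7.2562 km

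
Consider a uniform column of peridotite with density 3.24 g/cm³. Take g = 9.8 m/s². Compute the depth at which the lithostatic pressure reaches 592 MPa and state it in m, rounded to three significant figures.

18600 m

h = P/(ρg) = 592 MPa / (3240 kg/m³ × 9.8 m/s²) = 5.920×10^8 Pa / 31752 Pa/m = 18644 m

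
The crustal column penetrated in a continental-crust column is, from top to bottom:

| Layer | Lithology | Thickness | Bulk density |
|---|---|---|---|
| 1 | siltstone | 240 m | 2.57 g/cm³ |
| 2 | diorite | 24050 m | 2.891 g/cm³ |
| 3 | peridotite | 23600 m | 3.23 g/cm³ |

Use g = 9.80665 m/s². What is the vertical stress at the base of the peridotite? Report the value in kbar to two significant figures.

siltstone: 2570 kg/m³ × 9.80665 m/s² × 240 m = 6.049×10^6 Pa = 0.06049 kbar
diorite: 2891 kg/m³ × 9.80665 m/s² × 24050 m = 6.818×10^8 Pa = 6.818 kbar
peridotite: 3230 kg/m³ × 9.80665 m/s² × 23600 m = 7.475×10^8 Pa = 7.475 kbar
Total = 0.06049 + 6.818 + 7.475 = 14.354 kbar

14 kbar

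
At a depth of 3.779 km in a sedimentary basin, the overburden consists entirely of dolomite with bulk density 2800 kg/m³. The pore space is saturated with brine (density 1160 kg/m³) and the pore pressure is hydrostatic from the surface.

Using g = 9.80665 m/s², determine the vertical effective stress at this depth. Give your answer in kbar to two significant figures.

Overburden (lithostatic) stress σ_v:
dolomite: 2800 kg/m³ × 9.80665 m/s² × 3779 m = 1.038×10^8 Pa = 103.8 MPa
Pore pressure P_p = 1160 kg/m³ × 9.80665 m/s² × 3779 m = 4.299×10^7 Pa = 42.99 MPa
Effective stress σ' = σ_v − P_p = 103.8 − 42.99 = 60.777 MPa = 0.60777 kbar

0.61 kbar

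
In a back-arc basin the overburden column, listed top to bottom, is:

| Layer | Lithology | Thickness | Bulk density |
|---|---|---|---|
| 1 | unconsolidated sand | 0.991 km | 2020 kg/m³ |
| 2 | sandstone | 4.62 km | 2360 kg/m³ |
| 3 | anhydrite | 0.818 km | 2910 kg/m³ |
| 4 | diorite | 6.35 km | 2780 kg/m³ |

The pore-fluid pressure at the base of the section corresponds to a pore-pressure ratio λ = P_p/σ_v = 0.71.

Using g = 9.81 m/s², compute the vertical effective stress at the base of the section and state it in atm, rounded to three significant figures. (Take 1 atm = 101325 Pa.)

925 atm

Overburden (lithostatic) stress σ_v:
unconsolidated sand: 2020 kg/m³ × 9.81 m/s² × 991 m = 1.964×10^7 Pa = 19.64 MPa
sandstone: 2360 kg/m³ × 9.81 m/s² × 4620 m = 1.070×10^8 Pa = 107.0 MPa
anhydrite: 2910 kg/m³ × 9.81 m/s² × 818 m = 2.335×10^7 Pa = 23.35 MPa
diorite: 2780 kg/m³ × 9.81 m/s² × 6350 m = 1.732×10^8 Pa = 173.2 MPa
Total = 19.64 + 107.0 + 23.35 + 173.2 = 323.13 MPa
Pore pressure P_p = λ·σ_v = 0.71 × 323.1 MPa = 229.4 MPa
Effective stress σ' = σ_v − P_p = 323.1 − 229.4 = 93.706 MPa = 924.81 atm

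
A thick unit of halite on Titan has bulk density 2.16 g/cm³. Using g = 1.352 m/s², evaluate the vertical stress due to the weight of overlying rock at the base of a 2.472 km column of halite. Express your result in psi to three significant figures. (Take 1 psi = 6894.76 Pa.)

1050 psi

halite: 2160 kg/m³ × 1.352 m/s² × 2472 m = 7.219×10^6 Pa = 1047 psi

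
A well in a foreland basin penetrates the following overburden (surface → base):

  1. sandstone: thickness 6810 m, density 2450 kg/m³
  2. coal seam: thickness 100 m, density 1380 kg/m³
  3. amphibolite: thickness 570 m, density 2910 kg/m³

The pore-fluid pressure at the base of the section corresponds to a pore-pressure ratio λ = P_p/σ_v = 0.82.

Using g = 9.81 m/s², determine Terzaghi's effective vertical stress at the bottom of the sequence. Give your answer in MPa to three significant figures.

32.6 MPa

Overburden (lithostatic) stress σ_v:
sandstone: 2450 kg/m³ × 9.81 m/s² × 6810 m = 1.637×10^8 Pa = 163.7 MPa
coal seam: 1380 kg/m³ × 9.81 m/s² × 100 m = 1.354×10^6 Pa = 1.354 MPa
amphibolite: 2910 kg/m³ × 9.81 m/s² × 570 m = 1.627×10^7 Pa = 16.27 MPa
Total = 163.7 + 1.354 + 16.27 = 181.30 MPa
Pore pressure P_p = λ·σ_v = 0.82 × 181.3 MPa = 148.7 MPa
Effective stress σ' = σ_v − P_p = 181.3 − 148.7 = 32.634 MPa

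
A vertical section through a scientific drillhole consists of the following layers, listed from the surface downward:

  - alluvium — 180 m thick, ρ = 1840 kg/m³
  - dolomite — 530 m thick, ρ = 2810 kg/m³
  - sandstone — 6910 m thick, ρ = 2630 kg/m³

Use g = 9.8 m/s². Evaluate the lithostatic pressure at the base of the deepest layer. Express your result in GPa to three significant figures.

alluvium: 1840 kg/m³ × 9.8 m/s² × 180 m = 3.246×10^6 Pa = 3.246×10^-3 GPa
dolomite: 2810 kg/m³ × 9.8 m/s² × 530 m = 1.460×10^7 Pa = 0.01460 GPa
sandstone: 2630 kg/m³ × 9.8 m/s² × 6910 m = 1.781×10^8 Pa = 0.1781 GPa
Total = 3.246×10^-3 + 0.01460 + 0.1781 = 0.19594 GPa

0.196 GPa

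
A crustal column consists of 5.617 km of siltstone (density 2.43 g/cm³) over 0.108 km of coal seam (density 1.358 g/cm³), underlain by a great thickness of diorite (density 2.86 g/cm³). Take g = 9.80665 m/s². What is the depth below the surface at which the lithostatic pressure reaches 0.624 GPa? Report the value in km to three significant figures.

Pressure at base of upper layers: 2430×9.80665×5617 + 1358×9.80665×108 = 1.353×10^8 Pa = 0.1353 GPa
Remaining pressure to be supplied by diorite: 6.240×10^8 − 1.353×10^8 = 4.887×10^8 Pa
Additional depth in diorite = 4.887×10^8 Pa / (2860 kg/m³ × 9.80665 m/s²) = 17425 m
Total depth = 5725 m + 17425 m = 23150 m
= 23.150 km

23.1 km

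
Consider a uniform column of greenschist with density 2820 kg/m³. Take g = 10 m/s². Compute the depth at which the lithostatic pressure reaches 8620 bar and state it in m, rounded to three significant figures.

30600 m

h = P/(ρg) = 8620 bar / (2820 kg/m³ × 10 m/s²) = 8.620×10^8 Pa / 28200 Pa/m = 30567 m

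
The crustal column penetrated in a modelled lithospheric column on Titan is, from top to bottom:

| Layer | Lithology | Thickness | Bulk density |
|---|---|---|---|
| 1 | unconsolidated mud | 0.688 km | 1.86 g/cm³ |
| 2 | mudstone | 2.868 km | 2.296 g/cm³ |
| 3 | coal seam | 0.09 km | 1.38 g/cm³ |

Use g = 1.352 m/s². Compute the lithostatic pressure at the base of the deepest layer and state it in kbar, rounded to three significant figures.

unconsolidated mud: 1860 kg/m³ × 1.352 m/s² × 688 m = 1.730×10^6 Pa = 0.01730 kbar
mudstone: 2296 kg/m³ × 1.352 m/s² × 2868 m = 8.903×10^6 Pa = 0.08903 kbar
coal seam: 1380 kg/m³ × 1.352 m/s² × 90 m = 1.679×10^5 Pa = 1.679×10^-3 kbar
Total = 0.01730 + 0.08903 + 1.679×10^-3 = 0.10801 kbar

0.108 kbar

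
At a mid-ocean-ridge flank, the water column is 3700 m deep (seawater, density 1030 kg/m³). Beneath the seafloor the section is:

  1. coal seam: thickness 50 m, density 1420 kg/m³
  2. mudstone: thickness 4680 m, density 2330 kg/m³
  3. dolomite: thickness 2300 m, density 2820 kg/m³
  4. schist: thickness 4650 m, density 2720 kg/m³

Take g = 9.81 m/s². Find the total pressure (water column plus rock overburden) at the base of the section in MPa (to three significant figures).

333 MPa

seawater: 1030 kg/m³ × 9.81 m/s² × 3700 m = 3.739×10^7 Pa = 37.39 MPa
coal seam: 1420 kg/m³ × 9.81 m/s² × 50 m = 6.965×10^5 Pa = 0.6965 MPa
mudstone: 2330 kg/m³ × 9.81 m/s² × 4680 m = 1.070×10^8 Pa = 107.0 MPa
dolomite: 2820 kg/m³ × 9.81 m/s² × 2300 m = 6.363×10^7 Pa = 63.63 MPa
schist: 2720 kg/m³ × 9.81 m/s² × 4650 m = 1.241×10^8 Pa = 124.1 MPa
Total = 37.39 + 0.6965 + 107.0 + 63.63 + 124.1 = 332.76 MPa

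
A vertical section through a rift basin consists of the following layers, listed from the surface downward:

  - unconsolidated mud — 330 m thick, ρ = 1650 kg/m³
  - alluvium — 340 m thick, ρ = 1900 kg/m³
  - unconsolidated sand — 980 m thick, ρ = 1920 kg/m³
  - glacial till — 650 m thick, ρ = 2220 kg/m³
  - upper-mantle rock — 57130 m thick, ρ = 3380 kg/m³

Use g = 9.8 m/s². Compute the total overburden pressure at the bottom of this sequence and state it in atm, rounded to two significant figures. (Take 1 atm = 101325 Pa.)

19000 atm

unconsolidated mud: 1650 kg/m³ × 9.8 m/s² × 330 m = 5.336×10^6 Pa = 52.66 atm
alluvium: 1900 kg/m³ × 9.8 m/s² × 340 m = 6.331×10^6 Pa = 62.48 atm
unconsolidated sand: 1920 kg/m³ × 9.8 m/s² × 980 m = 1.844×10^7 Pa = 182.0 atm
glacial till: 2220 kg/m³ × 9.8 m/s² × 650 m = 1.414×10^7 Pa = 139.6 atm
upper-mantle rock: 3380 kg/m³ × 9.8 m/s² × 57130 m = 1.892×10^9 Pa = 18676 atm
Total = 52.66 + 62.48 + 182.0 + 139.6 + 18676 = 19113 atm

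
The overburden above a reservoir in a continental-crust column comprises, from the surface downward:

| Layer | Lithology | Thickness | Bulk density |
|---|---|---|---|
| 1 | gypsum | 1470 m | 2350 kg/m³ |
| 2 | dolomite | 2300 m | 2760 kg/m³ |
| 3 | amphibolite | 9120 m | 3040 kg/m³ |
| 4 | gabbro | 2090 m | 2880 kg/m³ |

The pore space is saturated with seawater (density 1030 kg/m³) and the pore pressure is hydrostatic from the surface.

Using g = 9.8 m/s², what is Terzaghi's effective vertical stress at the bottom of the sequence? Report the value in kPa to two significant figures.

Overburden (lithostatic) stress σ_v:
gypsum: 2350 kg/m³ × 9.8 m/s² × 1470 m = 3.385×10^7 Pa = 33.85 MPa
dolomite: 2760 kg/m³ × 9.8 m/s² × 2300 m = 6.221×10^7 Pa = 62.21 MPa
amphibolite: 3040 kg/m³ × 9.8 m/s² × 9120 m = 2.717×10^8 Pa = 271.7 MPa
gabbro: 2880 kg/m³ × 9.8 m/s² × 2090 m = 5.899×10^7 Pa = 58.99 MPa
Total = 33.85 + 62.21 + 271.7 + 58.99 = 426.76 MPa
Pore pressure P_p = 1030 kg/m³ × 9.8 m/s² × 14980 m = 1.512×10^8 Pa = 151.2 MPa
Effective stress σ' = σ_v − P_p = 426.8 − 151.2 = 275.55 MPa = 2.7555×10^5 kPa

280000 kPa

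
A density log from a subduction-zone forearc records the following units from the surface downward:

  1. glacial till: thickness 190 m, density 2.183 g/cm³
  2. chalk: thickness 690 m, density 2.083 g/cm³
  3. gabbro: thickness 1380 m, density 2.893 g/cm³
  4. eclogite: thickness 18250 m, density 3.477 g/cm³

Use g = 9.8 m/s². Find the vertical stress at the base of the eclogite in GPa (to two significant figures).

glacial till: 2183 kg/m³ × 9.8 m/s² × 190 m = 4.065×10^6 Pa = 4.065×10^-3 GPa
chalk: 2083 kg/m³ × 9.8 m/s² × 690 m = 1.409×10^7 Pa = 0.01409 GPa
gabbro: 2893 kg/m³ × 9.8 m/s² × 1380 m = 3.912×10^7 Pa = 0.03912 GPa
eclogite: 3477 kg/m³ × 9.8 m/s² × 18250 m = 6.219×10^8 Pa = 0.6219 GPa
Total = 4.065×10^-3 + 0.01409 + 0.03912 + 0.6219 = 0.67914 GPa

0.68 GPa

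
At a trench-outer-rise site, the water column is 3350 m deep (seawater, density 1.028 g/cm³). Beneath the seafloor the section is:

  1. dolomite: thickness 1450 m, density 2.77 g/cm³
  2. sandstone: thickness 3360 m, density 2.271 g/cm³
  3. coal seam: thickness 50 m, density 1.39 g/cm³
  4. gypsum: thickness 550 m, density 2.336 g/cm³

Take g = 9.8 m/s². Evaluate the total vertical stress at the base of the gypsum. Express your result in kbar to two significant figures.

seawater: 1028 kg/m³ × 9.8 m/s² × 3350 m = 3.375×10^7 Pa = 0.3375 kbar
dolomite: 2770 kg/m³ × 9.8 m/s² × 1450 m = 3.936×10^7 Pa = 0.3936 kbar
sandstone: 2271 kg/m³ × 9.8 m/s² × 3360 m = 7.478×10^7 Pa = 0.7478 kbar
coal seam: 1390 kg/m³ × 9.8 m/s² × 50 m = 6.811×10^5 Pa = 6.811×10^-3 kbar
gypsum: 2336 kg/m³ × 9.8 m/s² × 550 m = 1.259×10^7 Pa = 0.1259 kbar
Total = 0.3375 + 0.3936 + 0.7478 + 6.811×10^-3 + 0.1259 = 1.6116 kbar

1.6 kbar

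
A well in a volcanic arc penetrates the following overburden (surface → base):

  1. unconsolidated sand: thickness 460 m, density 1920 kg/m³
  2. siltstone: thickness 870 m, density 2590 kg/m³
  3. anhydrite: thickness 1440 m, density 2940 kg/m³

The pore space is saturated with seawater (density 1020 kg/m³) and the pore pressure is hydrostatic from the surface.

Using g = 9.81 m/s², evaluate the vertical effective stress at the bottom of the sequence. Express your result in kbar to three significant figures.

0.446 kbar

Overburden (lithostatic) stress σ_v:
unconsolidated sand: 1920 kg/m³ × 9.81 m/s² × 460 m = 8.664×10^6 Pa = 8.664 MPa
siltstone: 2590 kg/m³ × 9.81 m/s² × 870 m = 2.210×10^7 Pa = 22.10 MPa
anhydrite: 2940 kg/m³ × 9.81 m/s² × 1440 m = 4.153×10^7 Pa = 41.53 MPa
Total = 8.664 + 22.10 + 41.53 = 72.301 MPa
Pore pressure P_p = 1020 kg/m³ × 9.81 m/s² × 2770 m = 2.772×10^7 Pa = 27.72 MPa
Effective stress σ' = σ_v − P_p = 72.30 − 27.72 = 44.584 MPa = 0.44584 kbar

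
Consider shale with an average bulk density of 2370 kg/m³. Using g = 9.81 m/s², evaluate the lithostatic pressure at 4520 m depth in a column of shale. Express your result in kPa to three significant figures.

105000 kPa

shale: 2370 kg/m³ × 9.81 m/s² × 4520 m = 1.051×10^8 Pa = 1.051×10^5 kPa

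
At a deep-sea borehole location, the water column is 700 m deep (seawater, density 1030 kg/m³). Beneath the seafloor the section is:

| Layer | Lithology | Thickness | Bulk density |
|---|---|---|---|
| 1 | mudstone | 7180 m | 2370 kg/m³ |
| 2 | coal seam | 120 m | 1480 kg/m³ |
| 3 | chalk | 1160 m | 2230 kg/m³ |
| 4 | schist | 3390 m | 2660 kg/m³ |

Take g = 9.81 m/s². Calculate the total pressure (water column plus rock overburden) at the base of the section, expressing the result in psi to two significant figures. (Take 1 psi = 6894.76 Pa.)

42000 psi

seawater: 1030 kg/m³ × 9.81 m/s² × 700 m = 7.073×10^6 Pa = 1026 psi
mudstone: 2370 kg/m³ × 9.81 m/s² × 7180 m = 1.669×10^8 Pa = 24212 psi
coal seam: 1480 kg/m³ × 9.81 m/s² × 120 m = 1.742×10^6 Pa = 252.7 psi
chalk: 2230 kg/m³ × 9.81 m/s² × 1160 m = 2.538×10^7 Pa = 3681 psi
schist: 2660 kg/m³ × 9.81 m/s² × 3390 m = 8.846×10^7 Pa = 12830 psi
Total = 1026 + 24212 + 252.7 + 3681 + 12830 = 42001 psi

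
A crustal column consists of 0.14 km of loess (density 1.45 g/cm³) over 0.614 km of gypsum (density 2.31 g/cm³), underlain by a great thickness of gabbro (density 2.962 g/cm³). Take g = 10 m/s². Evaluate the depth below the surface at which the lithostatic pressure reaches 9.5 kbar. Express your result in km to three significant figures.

Pressure at base of upper layers: 1450×10×140 + 2310×10×614 = 1.621×10^7 Pa = 0.1621 kbar
Remaining pressure to be supplied by gabbro: 9.500×10^8 − 1.621×10^7 = 9.338×10^8 Pa
Additional depth in gabbro = 9.338×10^8 Pa / (2962 kg/m³ × 10 m/s²) = 31526 m
Total depth = 754 m + 31526 m = 32280 m
= 32.280 km

32.3 km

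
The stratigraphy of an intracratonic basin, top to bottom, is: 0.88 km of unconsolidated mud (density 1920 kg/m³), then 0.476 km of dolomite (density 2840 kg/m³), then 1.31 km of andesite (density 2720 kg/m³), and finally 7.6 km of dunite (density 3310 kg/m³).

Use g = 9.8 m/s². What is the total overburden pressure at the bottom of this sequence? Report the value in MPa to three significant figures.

311 MPa

unconsolidated mud: 1920 kg/m³ × 9.8 m/s² × 880 m = 1.656×10^7 Pa = 16.56 MPa
dolomite: 2840 kg/m³ × 9.8 m/s² × 476 m = 1.325×10^7 Pa = 13.25 MPa
andesite: 2720 kg/m³ × 9.8 m/s² × 1310 m = 3.492×10^7 Pa = 34.92 MPa
dunite: 3310 kg/m³ × 9.8 m/s² × 7600 m = 2.465×10^8 Pa = 246.5 MPa
Total = 16.56 + 13.25 + 34.92 + 246.5 = 311.25 MPa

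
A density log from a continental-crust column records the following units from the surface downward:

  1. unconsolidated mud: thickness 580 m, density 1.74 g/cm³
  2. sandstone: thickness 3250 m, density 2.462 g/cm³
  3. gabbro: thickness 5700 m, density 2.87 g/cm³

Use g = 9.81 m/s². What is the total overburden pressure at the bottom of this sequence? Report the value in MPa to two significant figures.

250 MPa

unconsolidated mud: 1740 kg/m³ × 9.81 m/s² × 580 m = 9.900×10^6 Pa = 9.900 MPa
sandstone: 2462 kg/m³ × 9.81 m/s² × 3250 m = 7.849×10^7 Pa = 78.49 MPa
gabbro: 2870 kg/m³ × 9.81 m/s² × 5700 m = 1.605×10^8 Pa = 160.5 MPa
Total = 9.900 + 78.49 + 160.5 = 248.88 MPa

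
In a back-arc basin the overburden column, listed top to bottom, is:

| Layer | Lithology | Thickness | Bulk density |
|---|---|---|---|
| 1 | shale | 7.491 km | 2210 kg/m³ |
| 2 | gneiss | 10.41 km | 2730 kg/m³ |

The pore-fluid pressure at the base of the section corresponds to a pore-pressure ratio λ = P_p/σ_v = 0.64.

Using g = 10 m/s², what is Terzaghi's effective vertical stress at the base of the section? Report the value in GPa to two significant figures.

0.16 GPa

Overburden (lithostatic) stress σ_v:
shale: 2210 kg/m³ × 10 m/s² × 7491 m = 1.656×10^8 Pa = 165.6 MPa
gneiss: 2730 kg/m³ × 10 m/s² × 10410 m = 2.842×10^8 Pa = 284.2 MPa
Total = 165.6 + 284.2 = 449.74 MPa
Pore pressure P_p = λ·σ_v = 0.64 × 449.7 MPa = 287.8 MPa
Effective stress σ' = σ_v − P_p = 449.7 − 287.8 = 161.91 MPa = 0.16191 GPa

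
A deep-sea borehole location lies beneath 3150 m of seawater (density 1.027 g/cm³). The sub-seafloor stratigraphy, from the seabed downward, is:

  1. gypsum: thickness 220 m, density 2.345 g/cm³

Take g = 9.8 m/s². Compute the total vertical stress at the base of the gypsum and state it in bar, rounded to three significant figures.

368 bar

seawater: 1027 kg/m³ × 9.8 m/s² × 3150 m = 3.170×10^7 Pa = 317.0 bar
gypsum: 2345 kg/m³ × 9.8 m/s² × 220 m = 5.056×10^6 Pa = 50.56 bar
Total = 317.0 + 50.56 = 367.59 bar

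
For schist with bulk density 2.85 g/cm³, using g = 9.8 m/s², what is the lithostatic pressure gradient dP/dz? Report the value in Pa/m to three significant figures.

27900 Pa/m

dP/dz = ρg = 2850 kg/m³ × 9.8 m/s² = 27930 Pa/m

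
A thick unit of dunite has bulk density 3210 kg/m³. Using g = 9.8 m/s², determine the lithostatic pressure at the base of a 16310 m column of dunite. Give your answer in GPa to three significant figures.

dunite: 3210 kg/m³ × 9.8 m/s² × 16310 m = 5.131×10^8 Pa = 0.5131 GPa

0.513 GPa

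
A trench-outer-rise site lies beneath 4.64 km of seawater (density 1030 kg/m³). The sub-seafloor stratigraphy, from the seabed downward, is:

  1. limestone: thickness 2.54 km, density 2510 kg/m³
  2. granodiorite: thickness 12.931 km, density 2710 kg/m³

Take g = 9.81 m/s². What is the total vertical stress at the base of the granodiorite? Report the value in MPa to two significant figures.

450 MPa

seawater: 1030 kg/m³ × 9.81 m/s² × 4640 m = 4.688×10^7 Pa = 46.88 MPa
limestone: 2510 kg/m³ × 9.81 m/s² × 2540 m = 6.254×10^7 Pa = 62.54 MPa
granodiorite: 2710 kg/m³ × 9.81 m/s² × 12931 m = 3.438×10^8 Pa = 343.8 MPa
Total = 46.88 + 62.54 + 343.8 = 453.20 MPa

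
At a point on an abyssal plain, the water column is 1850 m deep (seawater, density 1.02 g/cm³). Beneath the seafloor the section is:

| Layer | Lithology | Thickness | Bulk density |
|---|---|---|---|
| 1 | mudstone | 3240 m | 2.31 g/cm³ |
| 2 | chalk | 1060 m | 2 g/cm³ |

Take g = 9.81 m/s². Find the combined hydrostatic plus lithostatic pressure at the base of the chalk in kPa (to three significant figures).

113000 kPa

seawater: 1020 kg/m³ × 9.81 m/s² × 1850 m = 1.851×10^7 Pa = 18511 kPa
mudstone: 2310 kg/m³ × 9.81 m/s² × 3240 m = 7.342×10^7 Pa = 73422 kPa
chalk: 2000 kg/m³ × 9.81 m/s² × 1060 m = 2.080×10^7 Pa = 20797 kPa
Total = 18511 + 73422 + 20797 = 1.1273×10^5 kPa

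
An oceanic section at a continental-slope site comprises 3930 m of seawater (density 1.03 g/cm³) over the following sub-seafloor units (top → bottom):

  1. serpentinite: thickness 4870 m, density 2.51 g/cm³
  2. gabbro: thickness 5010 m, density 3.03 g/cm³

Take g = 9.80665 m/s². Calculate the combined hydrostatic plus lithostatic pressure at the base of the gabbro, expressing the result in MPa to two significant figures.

seawater: 1030 kg/m³ × 9.80665 m/s² × 3930 m = 3.970×10^7 Pa = 39.70 MPa
serpentinite: 2510 kg/m³ × 9.80665 m/s² × 4870 m = 1.199×10^8 Pa = 119.9 MPa
gabbro: 3030 kg/m³ × 9.80665 m/s² × 5010 m = 1.489×10^8 Pa = 148.9 MPa
Total = 39.70 + 119.9 + 148.9 = 308.44 MPa

310 MPa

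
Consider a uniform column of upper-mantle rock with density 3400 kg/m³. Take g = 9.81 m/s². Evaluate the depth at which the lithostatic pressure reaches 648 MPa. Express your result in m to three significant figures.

19400 m

h = P/(ρg) = 648 MPa / (3400 kg/m³ × 9.81 m/s²) = 6.480×10^8 Pa / 33354 Pa/m = 19428 m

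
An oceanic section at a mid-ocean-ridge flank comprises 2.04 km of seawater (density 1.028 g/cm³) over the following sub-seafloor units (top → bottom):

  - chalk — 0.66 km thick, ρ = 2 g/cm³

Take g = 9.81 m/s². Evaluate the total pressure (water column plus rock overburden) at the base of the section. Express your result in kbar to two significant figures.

0.34 kbar

seawater: 1028 kg/m³ × 9.81 m/s² × 2040 m = 2.057×10^7 Pa = 0.2057 kbar
chalk: 2000 kg/m³ × 9.81 m/s² × 660 m = 1.295×10^7 Pa = 0.1295 kbar
Total = 0.2057 + 0.1295 = 0.33522 kbar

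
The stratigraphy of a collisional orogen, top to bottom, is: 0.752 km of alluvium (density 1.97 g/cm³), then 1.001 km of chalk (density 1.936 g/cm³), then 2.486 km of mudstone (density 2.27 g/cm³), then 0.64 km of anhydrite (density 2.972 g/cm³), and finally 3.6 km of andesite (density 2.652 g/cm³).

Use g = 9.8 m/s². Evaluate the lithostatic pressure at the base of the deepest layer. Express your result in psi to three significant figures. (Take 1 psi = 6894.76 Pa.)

alluvium: 1970 kg/m³ × 9.8 m/s² × 752 m = 1.452×10^7 Pa = 2106 psi
chalk: 1936 kg/m³ × 9.8 m/s² × 1001 m = 1.899×10^7 Pa = 2755 psi
mudstone: 2270 kg/m³ × 9.8 m/s² × 2486 m = 5.530×10^7 Pa = 8021 psi
anhydrite: 2972 kg/m³ × 9.8 m/s² × 640 m = 1.864×10^7 Pa = 2704 psi
andesite: 2652 kg/m³ × 9.8 m/s² × 3600 m = 9.356×10^7 Pa = 13570 psi
Total = 2106 + 2755 + 8021 + 2704 + 13570 = 29155 psi

29200 psi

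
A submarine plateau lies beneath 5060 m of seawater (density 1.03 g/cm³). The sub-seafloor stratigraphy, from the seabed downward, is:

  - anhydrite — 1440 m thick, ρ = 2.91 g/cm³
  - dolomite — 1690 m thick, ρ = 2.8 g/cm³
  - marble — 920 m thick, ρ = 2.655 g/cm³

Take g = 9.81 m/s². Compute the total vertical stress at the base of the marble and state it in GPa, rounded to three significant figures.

0.163 GPa

seawater: 1030 kg/m³ × 9.81 m/s² × 5060 m = 5.113×10^7 Pa = 0.05113 GPa
anhydrite: 2910 kg/m³ × 9.81 m/s² × 1440 m = 4.111×10^7 Pa = 0.04111 GPa
dolomite: 2800 kg/m³ × 9.81 m/s² × 1690 m = 4.642×10^7 Pa = 0.04642 GPa
marble: 2655 kg/m³ × 9.81 m/s² × 920 m = 2.396×10^7 Pa = 0.02396 GPa
Total = 0.05113 + 0.04111 + 0.04642 + 0.02396 = 0.16262 GPa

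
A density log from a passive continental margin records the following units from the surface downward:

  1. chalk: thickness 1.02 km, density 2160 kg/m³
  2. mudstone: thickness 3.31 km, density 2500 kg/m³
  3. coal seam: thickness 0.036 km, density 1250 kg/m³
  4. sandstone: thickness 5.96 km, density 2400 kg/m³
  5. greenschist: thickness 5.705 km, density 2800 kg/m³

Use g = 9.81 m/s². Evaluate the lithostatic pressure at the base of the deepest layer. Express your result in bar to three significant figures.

4000 bar

chalk: 2160 kg/m³ × 9.81 m/s² × 1020 m = 2.161×10^7 Pa = 216.1 bar
mudstone: 2500 kg/m³ × 9.81 m/s² × 3310 m = 8.118×10^7 Pa = 811.8 bar
coal seam: 1250 kg/m³ × 9.81 m/s² × 36 m = 4.415×10^5 Pa = 4.415 bar
sandstone: 2400 kg/m³ × 9.81 m/s² × 5960 m = 1.403×10^8 Pa = 1403 bar
greenschist: 2800 kg/m³ × 9.81 m/s² × 5705 m = 1.567×10^8 Pa = 1567 bar
Total = 216.1 + 811.8 + 4.415 + 1403 + 1567 = 4002.6 bar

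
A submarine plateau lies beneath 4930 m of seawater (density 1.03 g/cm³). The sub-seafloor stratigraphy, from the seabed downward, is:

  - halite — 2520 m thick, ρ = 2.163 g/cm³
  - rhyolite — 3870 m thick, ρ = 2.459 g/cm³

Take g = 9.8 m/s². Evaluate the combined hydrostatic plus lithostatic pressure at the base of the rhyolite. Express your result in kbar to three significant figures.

1.96 kbar

seawater: 1030 kg/m³ × 9.8 m/s² × 4930 m = 4.976×10^7 Pa = 0.4976 kbar
halite: 2163 kg/m³ × 9.8 m/s² × 2520 m = 5.342×10^7 Pa = 0.5342 kbar
rhyolite: 2459 kg/m³ × 9.8 m/s² × 3870 m = 9.326×10^7 Pa = 0.9326 kbar
Total = 0.4976 + 0.5342 + 0.9326 = 1.9644 kbar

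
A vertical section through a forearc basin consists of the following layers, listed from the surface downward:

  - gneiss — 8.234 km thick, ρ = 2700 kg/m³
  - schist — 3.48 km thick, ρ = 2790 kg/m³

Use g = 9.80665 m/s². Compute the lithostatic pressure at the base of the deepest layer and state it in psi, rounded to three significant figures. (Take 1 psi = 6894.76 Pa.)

gneiss: 2700 kg/m³ × 9.80665 m/s² × 8234 m = 2.180×10^8 Pa = 31621 psi
schist: 2790 kg/m³ × 9.80665 m/s² × 3480 m = 9.521×10^7 Pa = 13810 psi
Total = 31621 + 13810 = 45431 psi

45400 psi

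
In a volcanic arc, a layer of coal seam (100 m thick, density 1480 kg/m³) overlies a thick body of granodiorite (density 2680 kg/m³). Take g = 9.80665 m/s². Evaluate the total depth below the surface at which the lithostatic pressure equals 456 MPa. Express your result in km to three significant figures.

17.4 km

Pressure at base of upper layers: 1480×9.80665×100 = 1.451×10^6 Pa = 1.451 MPa
Remaining pressure to be supplied by granodiorite: 4.560×10^8 − 1.451×10^6 = 4.545×10^8 Pa
Additional depth in granodiorite = 4.545×10^8 Pa / (2680 kg/m³ × 9.80665 m/s²) = 17295 m
Total depth = 100 m + 17295 m = 17395 m
= 17.395 km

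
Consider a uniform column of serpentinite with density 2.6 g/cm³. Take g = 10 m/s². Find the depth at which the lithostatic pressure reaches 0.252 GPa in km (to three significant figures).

h = P/(ρg) = 0.252 GPa / (2600 kg/m³ × 10 m/s²) = 2.520×10^8 Pa / 26000 Pa/m = 9692.3 m
= 9.6923 km

9.69 km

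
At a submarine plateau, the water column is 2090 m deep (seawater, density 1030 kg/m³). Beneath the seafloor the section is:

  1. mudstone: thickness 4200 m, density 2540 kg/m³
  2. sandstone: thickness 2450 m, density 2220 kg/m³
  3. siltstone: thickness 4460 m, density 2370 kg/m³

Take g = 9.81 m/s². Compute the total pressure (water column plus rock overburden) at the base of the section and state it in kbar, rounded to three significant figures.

seawater: 1030 kg/m³ × 9.81 m/s² × 2090 m = 2.112×10^7 Pa = 0.2112 kbar
mudstone: 2540 kg/m³ × 9.81 m/s² × 4200 m = 1.047×10^8 Pa = 1.047 kbar
sandstone: 2220 kg/m³ × 9.81 m/s² × 2450 m = 5.336×10^7 Pa = 0.5336 kbar
siltstone: 2370 kg/m³ × 9.81 m/s² × 4460 m = 1.037×10^8 Pa = 1.037 kbar
Total = 0.2112 + 1.047 + 0.5336 + 1.037 = 2.8282 kbar

2.83 kbar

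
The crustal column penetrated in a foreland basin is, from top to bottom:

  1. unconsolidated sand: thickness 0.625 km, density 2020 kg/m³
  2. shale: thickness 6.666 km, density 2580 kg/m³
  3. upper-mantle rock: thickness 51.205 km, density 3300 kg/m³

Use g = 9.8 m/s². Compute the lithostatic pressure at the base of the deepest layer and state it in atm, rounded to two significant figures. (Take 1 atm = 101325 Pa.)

unconsolidated sand: 2020 kg/m³ × 9.8 m/s² × 625 m = 1.237×10^7 Pa = 122.1 atm
shale: 2580 kg/m³ × 9.8 m/s² × 6666 m = 1.685×10^8 Pa = 1663 atm
upper-mantle rock: 3300 kg/m³ × 9.8 m/s² × 51205 m = 1.656×10^9 Pa = 16343 atm
Total = 122.1 + 1663 + 16343 = 18129 atm

18000 atm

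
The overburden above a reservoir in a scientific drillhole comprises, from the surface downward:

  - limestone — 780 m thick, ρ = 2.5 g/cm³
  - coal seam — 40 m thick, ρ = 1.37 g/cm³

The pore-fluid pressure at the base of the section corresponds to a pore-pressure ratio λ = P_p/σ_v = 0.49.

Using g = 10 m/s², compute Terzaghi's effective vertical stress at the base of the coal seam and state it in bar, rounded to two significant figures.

100 bar

Overburden (lithostatic) stress σ_v:
limestone: 2500 kg/m³ × 10 m/s² × 780 m = 1.950×10^7 Pa = 19.50 MPa
coal seam: 1370 kg/m³ × 10 m/s² × 40 m = 5.480×10^5 Pa = 0.5480 MPa
Total = 19.50 + 0.5480 = 20.048 MPa
Pore pressure P_p = λ·σ_v = 0.49 × 20.05 MPa = 9.824 MPa
Effective stress σ' = σ_v − P_p = 20.05 − 9.824 = 10.224 MPa = 102.24 bar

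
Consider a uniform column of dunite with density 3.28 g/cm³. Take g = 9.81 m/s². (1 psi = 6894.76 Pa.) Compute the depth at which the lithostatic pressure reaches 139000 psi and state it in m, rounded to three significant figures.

h = P/(ρg) = 139000 psi / (3280 kg/m³ × 9.81 m/s²) = 9.584×10^8 Pa / 32177 Pa/m = 29785 m

29800 m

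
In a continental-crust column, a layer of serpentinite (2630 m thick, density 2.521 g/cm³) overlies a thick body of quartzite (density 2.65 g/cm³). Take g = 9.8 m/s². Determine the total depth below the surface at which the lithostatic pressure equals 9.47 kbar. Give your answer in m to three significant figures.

36600 m

Pressure at base of upper layers: 2521×9.8×2630 = 6.498×10^7 Pa = 0.6498 kbar
Remaining pressure to be supplied by quartzite: 9.470×10^8 − 6.498×10^7 = 8.820×10^8 Pa
Additional depth in quartzite = 8.820×10^8 Pa / (2650 kg/m³ × 9.8 m/s²) = 33963 m
Total depth = 2630 m + 33963 m = 36593 m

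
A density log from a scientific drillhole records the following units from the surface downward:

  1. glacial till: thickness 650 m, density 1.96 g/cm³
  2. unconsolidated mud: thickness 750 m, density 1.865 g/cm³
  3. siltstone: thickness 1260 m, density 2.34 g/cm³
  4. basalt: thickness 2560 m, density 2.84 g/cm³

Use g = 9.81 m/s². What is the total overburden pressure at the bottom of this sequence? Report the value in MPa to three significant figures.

126 MPa

glacial till: 1960 kg/m³ × 9.81 m/s² × 650 m = 1.250×10^7 Pa = 12.50 MPa
unconsolidated mud: 1865 kg/m³ × 9.81 m/s² × 750 m = 1.372×10^7 Pa = 13.72 MPa
siltstone: 2340 kg/m³ × 9.81 m/s² × 1260 m = 2.892×10^7 Pa = 28.92 MPa
basalt: 2840 kg/m³ × 9.81 m/s² × 2560 m = 7.132×10^7 Pa = 71.32 MPa
Total = 12.50 + 13.72 + 28.92 + 71.32 = 126.47 MPa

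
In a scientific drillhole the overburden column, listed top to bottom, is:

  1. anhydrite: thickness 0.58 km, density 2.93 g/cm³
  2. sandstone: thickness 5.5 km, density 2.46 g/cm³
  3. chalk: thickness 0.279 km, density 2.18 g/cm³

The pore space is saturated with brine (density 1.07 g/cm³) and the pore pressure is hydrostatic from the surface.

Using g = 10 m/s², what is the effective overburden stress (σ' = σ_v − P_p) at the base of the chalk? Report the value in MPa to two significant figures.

90 MPa

Overburden (lithostatic) stress σ_v:
anhydrite: 2930 kg/m³ × 10 m/s² × 580 m = 1.699×10^7 Pa = 16.99 MPa
sandstone: 2460 kg/m³ × 10 m/s² × 5500 m = 1.353×10^8 Pa = 135.3 MPa
chalk: 2180 kg/m³ × 10 m/s² × 279 m = 6.082×10^6 Pa = 6.082 MPa
Total = 16.99 + 135.3 + 6.082 = 158.38 MPa
Pore pressure P_p = 1070 kg/m³ × 10 m/s² × 6359 m = 6.804×10^7 Pa = 68.04 MPa
Effective stress σ' = σ_v − P_p = 158.4 − 68.04 = 90.335 MPa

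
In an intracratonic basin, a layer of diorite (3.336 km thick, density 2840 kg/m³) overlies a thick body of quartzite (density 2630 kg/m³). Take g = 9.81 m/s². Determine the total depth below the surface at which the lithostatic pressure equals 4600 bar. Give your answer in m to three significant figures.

17600 m

Pressure at base of upper layers: 2840×9.81×3336 = 9.294×10^7 Pa = 929.4 bar
Remaining pressure to be supplied by quartzite: 4.600×10^8 − 9.294×10^7 = 3.671×10^8 Pa
Additional depth in quartzite = 3.671×10^8 Pa / (2630 kg/m³ × 9.81 m/s²) = 14227 m
Total depth = 3336 m + 14227 m = 17563 m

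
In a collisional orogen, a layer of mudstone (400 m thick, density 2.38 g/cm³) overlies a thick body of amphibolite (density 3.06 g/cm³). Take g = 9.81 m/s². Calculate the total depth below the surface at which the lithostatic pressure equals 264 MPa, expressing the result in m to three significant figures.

8880 m

Pressure at base of upper layers: 2380×9.81×400 = 9.339×10^6 Pa = 9.339 MPa
Remaining pressure to be supplied by amphibolite: 2.640×10^8 − 9.339×10^6 = 2.547×10^8 Pa
Additional depth in amphibolite = 2.547×10^8 Pa / (3060 kg/m³ × 9.81 m/s²) = 8483.4 m
Total depth = 400 m + 8483.4 m = 8883.4 m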